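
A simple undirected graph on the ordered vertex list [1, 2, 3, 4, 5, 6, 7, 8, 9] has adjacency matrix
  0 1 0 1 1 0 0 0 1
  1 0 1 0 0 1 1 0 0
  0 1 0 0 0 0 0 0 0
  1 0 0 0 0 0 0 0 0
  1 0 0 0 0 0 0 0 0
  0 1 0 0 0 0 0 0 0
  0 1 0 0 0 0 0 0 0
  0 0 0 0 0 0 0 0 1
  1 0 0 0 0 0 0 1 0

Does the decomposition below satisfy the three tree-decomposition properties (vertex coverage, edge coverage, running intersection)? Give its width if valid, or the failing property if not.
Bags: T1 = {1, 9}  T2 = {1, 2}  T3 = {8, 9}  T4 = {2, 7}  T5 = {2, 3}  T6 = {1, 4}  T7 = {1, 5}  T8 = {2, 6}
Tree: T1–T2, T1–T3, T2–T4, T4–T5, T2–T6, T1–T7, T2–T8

Checking the three conditions: (i) the bags cover all of {1, 2, 3, 4, 5, 6, 7, 8, 9}; (ii) for each edge, some bag contains both endpoints; (iii) the bags containing any fixed vertex form a subtree. All hold, so the decomposition is valid with width 2 − 1 = 1.

Yes; width 1.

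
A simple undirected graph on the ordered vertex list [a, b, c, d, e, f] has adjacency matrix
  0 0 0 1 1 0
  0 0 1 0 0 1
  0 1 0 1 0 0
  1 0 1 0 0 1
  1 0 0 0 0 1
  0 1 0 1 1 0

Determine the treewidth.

2

A width-2 tree decomposition is:
Bags: B1 = {a, e, f}  B2 = {a, d, f}  B3 = {b, d, f}  B4 = {b, c, d}
Tree: B1–B2, B2–B3, B3–B4
Each bag holds 3 vertices, so the decomposition has width 2, which upper-bounds the treewidth. Since e–a–d–f–e is a cycle in G, G is not acyclic. Forests are exactly the graphs of treewidth ≤ 1, so tw(G) ≥ 2. Hence tw(G) = 2 exactly.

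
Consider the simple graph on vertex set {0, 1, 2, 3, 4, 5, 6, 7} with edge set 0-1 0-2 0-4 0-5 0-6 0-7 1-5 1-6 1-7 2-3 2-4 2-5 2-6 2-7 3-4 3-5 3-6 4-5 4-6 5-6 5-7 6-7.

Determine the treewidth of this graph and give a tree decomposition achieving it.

Every bag has size at most 5, so the width is 5 − 1 = 4 and tw(G) ≤ 4. On the other hand G contains the 5-clique {0, 1, 5, 6, 7}. A clique must lie in a single bag of any decomposition, so no decomposition can have width below 4. The upper and lower bounds meet at 4, so that is the treewidth.

Treewidth 4.
One such decomposition:
Bags: B1 = {0, 2, 5, 6, 7}  B2 = {0, 1, 5, 6, 7}  B3 = {0, 2, 4, 5, 6}  B4 = {2, 3, 4, 5, 6}
Tree: B1–B2, B1–B3, B3–B4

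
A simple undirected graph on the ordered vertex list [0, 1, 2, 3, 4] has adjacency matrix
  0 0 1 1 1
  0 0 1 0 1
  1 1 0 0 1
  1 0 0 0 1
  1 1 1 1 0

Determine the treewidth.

2

A width-2 tree decomposition is:
Bags: B1 = {1, 2, 4}  B2 = {0, 2, 4}  B3 = {0, 3, 4}
Tree: B1–B2, B2–B3
The largest bag has 3 vertices, giving width 2; this decomposition certifies tw(G) ≤ 2. On the other hand G contains the 3-clique {0, 2, 4}. A clique must lie in a single bag of any decomposition, so no decomposition can have width below 2. The upper and lower bounds meet at 2, so that is the treewidth.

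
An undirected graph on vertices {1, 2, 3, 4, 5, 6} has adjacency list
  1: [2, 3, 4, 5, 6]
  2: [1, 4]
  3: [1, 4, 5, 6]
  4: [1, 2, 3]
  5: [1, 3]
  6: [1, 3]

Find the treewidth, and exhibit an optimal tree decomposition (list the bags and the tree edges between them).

Each bag holds 3 vertices, so the decomposition has width 2, which upper-bounds the treewidth. For the lower bound, the 3 vertices {1, 2, 4} are pairwise adjacent, and any tree decomposition puts a clique entirely inside one bag — forcing width ≥ 2. The upper and lower bounds meet at 2, so that is the treewidth.

Treewidth 2.
One optimal decomposition is:
Bags: B1 = {1, 3, 5}  B2 = {1, 3, 6}  B3 = {1, 3, 4}  B4 = {1, 2, 4}
Tree: B1–B2, B2–B3, B3–B4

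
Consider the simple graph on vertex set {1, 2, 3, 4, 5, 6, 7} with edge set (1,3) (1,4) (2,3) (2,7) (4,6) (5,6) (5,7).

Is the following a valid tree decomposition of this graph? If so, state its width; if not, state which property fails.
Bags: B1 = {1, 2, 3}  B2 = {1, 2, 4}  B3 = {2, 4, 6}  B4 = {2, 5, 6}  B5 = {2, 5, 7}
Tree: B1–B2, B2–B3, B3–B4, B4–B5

Yes; width 2.

Every vertex of G appears in some bag (union = {1, 2, 3, 4, 5, 6, 7}); every edge is covered by a bag; and for each vertex v the set of bags containing v is connected in the bag tree. The decomposition is therefore valid. The largest bag has 3 vertices, so the width is 2.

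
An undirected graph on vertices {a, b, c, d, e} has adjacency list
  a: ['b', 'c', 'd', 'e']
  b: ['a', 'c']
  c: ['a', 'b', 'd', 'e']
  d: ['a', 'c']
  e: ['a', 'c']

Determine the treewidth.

A width-2 tree decomposition is:
Bags: B1 = {a, b, c}  B2 = {a, c, d}  B3 = {a, c, e}
Tree: B1–B2, B2–B3
Each bag holds 3 vertices, so the decomposition has width 2, which upper-bounds the treewidth. On the other hand G contains the 3-clique {a, c, d}. A clique must lie in a single bag of any decomposition, so no decomposition can have width below 2. Therefore the treewidth is 2.

2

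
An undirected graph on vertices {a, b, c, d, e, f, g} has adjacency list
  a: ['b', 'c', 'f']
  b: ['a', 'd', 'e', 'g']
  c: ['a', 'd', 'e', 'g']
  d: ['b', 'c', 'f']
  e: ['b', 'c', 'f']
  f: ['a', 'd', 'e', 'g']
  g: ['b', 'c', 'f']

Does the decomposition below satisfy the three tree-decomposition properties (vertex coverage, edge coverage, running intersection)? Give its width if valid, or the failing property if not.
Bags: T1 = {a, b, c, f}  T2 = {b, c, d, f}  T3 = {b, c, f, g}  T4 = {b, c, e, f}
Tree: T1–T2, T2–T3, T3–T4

Every vertex of G appears in some bag (union = {a, b, c, d, e, f, g}); every edge is covered by a bag; and for each vertex v the set of bags containing v is connected in the bag tree. The decomposition is therefore valid. The largest bag has 4 vertices, so the width is 3.

Yes; width 3.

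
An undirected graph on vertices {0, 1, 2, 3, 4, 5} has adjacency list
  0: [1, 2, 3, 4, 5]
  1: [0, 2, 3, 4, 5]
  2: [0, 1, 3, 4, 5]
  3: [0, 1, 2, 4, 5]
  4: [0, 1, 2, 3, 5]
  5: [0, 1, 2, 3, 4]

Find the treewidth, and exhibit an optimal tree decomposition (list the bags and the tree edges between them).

A single bag containing all 6 vertices is trivially a valid decomposition of width 5. For the lower bound, the 6 vertices {0, 1, 2, 3, 4, 5} are pairwise adjacent, and any tree decomposition puts a clique entirely inside one bag — forcing width ≥ 5. The upper and lower bounds meet at 5, so that is the treewidth.

Treewidth 5.
One optimal decomposition is:
Bags: B1 = {0, 1, 2, 3, 4, 5}
Tree: (single bag)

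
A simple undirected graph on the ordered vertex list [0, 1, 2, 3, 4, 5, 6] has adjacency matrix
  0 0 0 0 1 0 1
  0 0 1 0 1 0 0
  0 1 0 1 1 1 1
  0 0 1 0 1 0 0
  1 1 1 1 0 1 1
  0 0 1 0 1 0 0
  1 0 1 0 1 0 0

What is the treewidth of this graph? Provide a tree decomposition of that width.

Each bag holds 3 vertices, so the decomposition has width 2, which upper-bounds the treewidth. On the other hand G contains the 3-clique {0, 4, 6}. A clique must lie in a single bag of any decomposition, so no decomposition can have width below 2. Therefore the treewidth is 2.

Treewidth 2.
One optimal decomposition is:
Bags: B1 = {2, 3, 4}  B2 = {2, 4, 6}  B3 = {2, 4, 5}  B4 = {1, 2, 4}  B5 = {0, 4, 6}
Tree: B1–B2, B2–B3, B2–B4, B2–B5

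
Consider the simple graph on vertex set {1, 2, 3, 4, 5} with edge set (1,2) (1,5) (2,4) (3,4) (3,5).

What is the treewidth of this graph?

A width-2 tree decomposition is:
Bags: B1 = {3, 4, 5}  B2 = {1, 4, 5}  B3 = {1, 2, 4}
Tree: B1–B2, B2–B3
Each bag holds 3 vertices, so the decomposition has width 2, which upper-bounds the treewidth. Since 4–3–5–1–2–4 is a cycle in G, G is not acyclic. Forests are exactly the graphs of treewidth ≤ 1, so tw(G) ≥ 2. Therefore the treewidth is 2.

2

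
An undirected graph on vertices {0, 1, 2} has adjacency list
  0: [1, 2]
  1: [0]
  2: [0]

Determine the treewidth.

A width-1 tree decomposition is:
Bags: B1 = {0, 2}  B2 = {0, 1}
Tree: B1–B2
The largest bag has 2 vertices, giving width 1; this decomposition certifies tw(G) ≤ 1. G has an edge, so its treewidth is at least 1. Hence tw(G) = 1 exactly.

1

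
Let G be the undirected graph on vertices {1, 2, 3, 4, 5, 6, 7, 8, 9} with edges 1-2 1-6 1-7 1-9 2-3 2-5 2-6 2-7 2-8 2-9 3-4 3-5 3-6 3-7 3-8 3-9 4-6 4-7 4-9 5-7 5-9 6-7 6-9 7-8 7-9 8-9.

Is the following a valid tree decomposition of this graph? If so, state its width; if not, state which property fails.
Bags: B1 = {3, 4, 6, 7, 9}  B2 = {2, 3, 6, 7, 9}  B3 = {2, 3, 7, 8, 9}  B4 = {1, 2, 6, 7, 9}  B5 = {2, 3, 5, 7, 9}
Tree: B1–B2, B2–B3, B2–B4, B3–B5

Yes; width 4.

Checking the three conditions: (i) the bags cover all of {1, 2, 3, 4, 5, 6, 7, 8, 9}; (ii) for each edge, some bag contains both endpoints; (iii) the bags containing any fixed vertex form a subtree. All hold, so the decomposition is valid with width 5 − 1 = 4.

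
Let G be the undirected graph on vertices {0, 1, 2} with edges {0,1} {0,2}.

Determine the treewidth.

1

A width-1 tree decomposition is:
Bags: B1 = {0, 1}  B2 = {0, 2}
Tree: B1–B2
Every bag has size at most 2, so the width is 2 − 1 = 1 and tw(G) ≤ 1. Any graph with an edge has treewidth ≥ 1, and G has the edge 0–1. Therefore the treewidth is 1.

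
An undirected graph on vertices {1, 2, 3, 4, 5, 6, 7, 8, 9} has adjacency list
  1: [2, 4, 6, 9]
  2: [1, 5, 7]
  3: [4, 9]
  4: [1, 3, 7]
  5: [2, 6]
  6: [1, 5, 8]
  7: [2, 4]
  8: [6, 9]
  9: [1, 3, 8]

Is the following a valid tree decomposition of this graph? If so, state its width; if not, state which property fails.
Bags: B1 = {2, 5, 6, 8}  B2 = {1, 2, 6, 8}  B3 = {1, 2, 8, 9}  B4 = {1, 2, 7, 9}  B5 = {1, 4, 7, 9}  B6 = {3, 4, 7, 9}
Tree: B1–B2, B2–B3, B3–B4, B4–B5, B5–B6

Yes; width 3.

Checking the three conditions: (i) the bags cover all of {1, 2, 3, 4, 5, 6, 7, 8, 9}; (ii) for each edge, some bag contains both endpoints; (iii) the bags containing any fixed vertex form a subtree. All hold, so the decomposition is valid with width 4 − 1 = 3.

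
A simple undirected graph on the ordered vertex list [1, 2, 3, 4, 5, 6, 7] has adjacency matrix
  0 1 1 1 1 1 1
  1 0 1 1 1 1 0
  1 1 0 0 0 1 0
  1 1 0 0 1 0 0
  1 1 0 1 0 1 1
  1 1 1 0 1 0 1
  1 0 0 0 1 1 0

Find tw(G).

A width-3 tree decomposition is:
Bags: B1 = {1, 2, 5, 6}  B2 = {1, 2, 3, 6}  B3 = {1, 2, 4, 5}  B4 = {1, 5, 6, 7}
Tree: B1–B2, B1–B3, B1–B4
The largest bag has 4 vertices, giving width 3; this decomposition certifies tw(G) ≤ 3. On the other hand G contains the 4-clique {1, 2, 3, 6}. A clique must lie in a single bag of any decomposition, so no decomposition can have width below 3. Therefore the treewidth is 3.

3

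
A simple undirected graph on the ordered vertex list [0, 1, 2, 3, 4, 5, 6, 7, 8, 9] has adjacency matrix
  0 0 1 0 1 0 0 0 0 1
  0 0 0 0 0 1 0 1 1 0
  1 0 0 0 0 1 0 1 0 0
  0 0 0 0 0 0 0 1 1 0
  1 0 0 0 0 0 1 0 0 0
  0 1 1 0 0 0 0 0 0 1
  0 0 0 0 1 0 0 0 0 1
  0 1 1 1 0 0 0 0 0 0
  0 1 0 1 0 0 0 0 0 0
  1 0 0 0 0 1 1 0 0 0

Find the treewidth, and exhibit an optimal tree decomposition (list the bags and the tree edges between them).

Every bag has size at most 3, so the width is 3 − 1 = 2 and tw(G) ≤ 2. Since 4–6–9–0–4 is a cycle in G, G is not acyclic. Forests are exactly the graphs of treewidth ≤ 1, so tw(G) ≥ 2. Combining the bounds, tw(G) = 2.

Treewidth 2.
One such decomposition:
Bags: B1 = {0, 4, 6}  B2 = {0, 6, 9}  B3 = {0, 2, 9}  B4 = {2, 5, 9}  B5 = {2, 5, 7}  B6 = {1, 5, 7}  B7 = {1, 3, 7}  B8 = {1, 3, 8}
Tree: B1–B2, B2–B3, B3–B4, B4–B5, B5–B6, B6–B7, B7–B8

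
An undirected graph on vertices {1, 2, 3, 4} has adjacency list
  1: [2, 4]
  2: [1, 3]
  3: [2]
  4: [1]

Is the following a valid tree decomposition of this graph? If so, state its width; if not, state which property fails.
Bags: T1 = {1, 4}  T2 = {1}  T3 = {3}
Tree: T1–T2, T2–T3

A tree decomposition must satisfy three properties: every vertex lies in some bag; for every edge, both endpoints lie together in some bag; and for every vertex, the bags containing it form a connected subtree. Here vertex 2 appears in no bag, so the decomposition is invalid.

No — vertex 2 appears in no bag.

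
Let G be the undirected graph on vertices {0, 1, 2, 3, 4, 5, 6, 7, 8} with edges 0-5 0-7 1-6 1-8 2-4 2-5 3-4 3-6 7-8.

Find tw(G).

2

A width-2 tree decomposition is:
Bags: B1 = {2, 4, 5}  B2 = {0, 4, 5}  B3 = {0, 4, 7}  B4 = {4, 7, 8}  B5 = {1, 4, 8}  B6 = {1, 4, 6}  B7 = {3, 4, 6}
Tree: B1–B2, B2–B3, B3–B4, B4–B5, B5–B6, B6–B7
Each bag holds 3 vertices, so the decomposition has width 2, which upper-bounds the treewidth. The edges 4–2–5–0–7–8–1–6–3–4 form a cycle, so G is not a tree and its treewidth is at least 2. The upper and lower bounds meet at 2, so that is the treewidth.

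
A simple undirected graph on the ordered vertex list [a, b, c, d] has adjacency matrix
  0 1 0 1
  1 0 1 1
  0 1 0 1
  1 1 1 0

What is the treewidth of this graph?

A width-2 tree decomposition is:
Bags: B1 = {b, c, d}  B2 = {a, b, d}
Tree: B1–B2
Every bag has size at most 3, so the width is 3 − 1 = 2 and tw(G) ≤ 2. Conversely, {b, c, d} is a clique of size 3, and the vertices of any clique must share a bag in every tree decomposition; so some bag has ≥ 3 vertices and tw(G) ≥ 2. Hence tw(G) = 2 exactly.

2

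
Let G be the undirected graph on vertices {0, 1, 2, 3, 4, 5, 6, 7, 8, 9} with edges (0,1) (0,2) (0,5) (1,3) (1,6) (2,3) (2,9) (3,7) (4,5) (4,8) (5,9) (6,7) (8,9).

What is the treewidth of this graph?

2

A width-2 tree decomposition is:
Bags: B1 = {3, 6, 7}  B2 = {1, 3, 6}  B3 = {1, 2, 3}  B4 = {0, 1, 2}  B5 = {0, 2, 9}  B6 = {0, 5, 9}  B7 = {5, 8, 9}  B8 = {4, 5, 8}
Tree: B1–B2, B2–B3, B3–B4, B4–B5, B5–B6, B6–B7, B7–B8
Every bag has size at most 3, so the width is 3 − 1 = 2 and tw(G) ≤ 2. Since 7–6–1–3–7 is a cycle in G, G is not acyclic. Forests are exactly the graphs of treewidth ≤ 1, so tw(G) ≥ 2. Therefore the treewidth is 2.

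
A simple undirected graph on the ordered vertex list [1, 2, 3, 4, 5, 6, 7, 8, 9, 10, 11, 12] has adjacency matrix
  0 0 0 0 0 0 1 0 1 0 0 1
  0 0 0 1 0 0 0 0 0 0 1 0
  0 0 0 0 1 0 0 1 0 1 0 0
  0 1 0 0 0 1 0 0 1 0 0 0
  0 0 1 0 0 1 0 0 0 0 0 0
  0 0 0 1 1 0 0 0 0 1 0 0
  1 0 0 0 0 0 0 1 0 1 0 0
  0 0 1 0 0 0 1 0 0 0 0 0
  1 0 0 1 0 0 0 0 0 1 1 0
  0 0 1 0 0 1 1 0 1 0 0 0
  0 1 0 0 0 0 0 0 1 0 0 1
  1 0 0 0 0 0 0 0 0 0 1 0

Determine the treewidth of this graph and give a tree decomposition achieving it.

The largest bag has 4 vertices, giving width 3; this decomposition certifies tw(G) ≤ 3. For the lower bound: the 4 vertex sets {3,5,8}, {6}, {10}, {1,4,7,9} are disjoint, each induces a connected subgraph, and every pair is joined by at least one edge of G. Contracting each set to a single vertex therefore yields K_{4} as a minor, and since treewidth is minor-monotone, tw(G) ≥ tw(K_{4}) = 3. Combining the bounds, tw(G) = 3.

Treewidth 3.
One such decomposition:
Bags: B1 = {3, 5, 6, 8}  B2 = {3, 6, 8, 10}  B3 = {6, 7, 8, 10}  B4 = {4, 6, 7, 10}  B5 = {4, 7, 9, 10}  B6 = {1, 4, 7, 9}  B7 = {1, 2, 4, 9}  B8 = {1, 2, 9, 11}  B9 = {1, 2, 11, 12}
Tree: B1–B2, B2–B3, B3–B4, B4–B5, B5–B6, B6–B7, B7–B8, B8–B9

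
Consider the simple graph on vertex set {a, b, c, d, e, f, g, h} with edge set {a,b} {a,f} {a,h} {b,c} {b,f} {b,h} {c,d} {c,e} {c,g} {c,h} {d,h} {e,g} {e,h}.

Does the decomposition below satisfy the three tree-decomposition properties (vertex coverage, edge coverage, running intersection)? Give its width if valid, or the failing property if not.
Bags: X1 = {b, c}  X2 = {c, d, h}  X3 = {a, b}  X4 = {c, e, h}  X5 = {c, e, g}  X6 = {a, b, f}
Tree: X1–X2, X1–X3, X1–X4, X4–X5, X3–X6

No — edge (h,b) lies in no bag.

A tree decomposition must satisfy three properties: every vertex lies in some bag; for every edge, both endpoints lie together in some bag; and for every vertex, the bags containing it form a connected subtree. Here edge (h,b) lies in no bag, so the decomposition is invalid.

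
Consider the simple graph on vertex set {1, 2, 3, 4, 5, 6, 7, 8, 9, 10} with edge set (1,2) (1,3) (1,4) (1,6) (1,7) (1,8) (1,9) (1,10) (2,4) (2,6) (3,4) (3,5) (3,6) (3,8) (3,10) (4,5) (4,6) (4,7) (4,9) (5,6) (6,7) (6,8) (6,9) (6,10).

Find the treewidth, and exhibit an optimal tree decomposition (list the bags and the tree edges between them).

The largest bag has 4 vertices, giving width 3; this decomposition certifies tw(G) ≤ 3. On the other hand G contains the 4-clique {1, 3, 6, 8}. A clique must lie in a single bag of any decomposition, so no decomposition can have width below 3. Combining the bounds, tw(G) = 3.

Treewidth 3.
One such decomposition:
Bags: B1 = {1, 4, 6, 9}  B2 = {1, 3, 4, 6}  B3 = {1, 3, 6, 8}  B4 = {1, 2, 4, 6}  B5 = {1, 4, 6, 7}  B6 = {3, 4, 5, 6}  B7 = {1, 3, 6, 10}
Tree: B1–B2, B2–B3, B2–B4, B1–B5, B2–B6, B2–B7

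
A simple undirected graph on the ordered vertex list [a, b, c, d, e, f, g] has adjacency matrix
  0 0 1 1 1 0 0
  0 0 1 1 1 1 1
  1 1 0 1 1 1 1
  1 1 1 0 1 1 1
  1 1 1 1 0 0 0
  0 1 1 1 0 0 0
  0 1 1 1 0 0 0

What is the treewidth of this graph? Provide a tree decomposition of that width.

Each bag holds 4 vertices, so the decomposition has width 3, which upper-bounds the treewidth. Conversely, {a, c, d, e} is a clique of size 4, and the vertices of any clique must share a bag in every tree decomposition; so some bag has ≥ 4 vertices and tw(G) ≥ 3. Hence tw(G) = 3 exactly.

Treewidth 3.
Bags: B1 = {b, c, d, g}  B2 = {b, c, d, f}  B3 = {b, c, d, e}  B4 = {a, c, d, e}
Tree: B1–B2, B1–B3, B3–B4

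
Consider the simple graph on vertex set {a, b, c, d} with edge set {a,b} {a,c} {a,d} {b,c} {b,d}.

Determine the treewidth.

A width-2 tree decomposition is:
Bags: B1 = {a, b, d}  B2 = {a, b, c}
Tree: B1–B2
Each bag holds 3 vertices, so the decomposition has width 2, which upper-bounds the treewidth. For the lower bound, the 3 vertices {a, b, d} are pairwise adjacent, and any tree decomposition puts a clique entirely inside one bag — forcing width ≥ 2. The upper and lower bounds meet at 2, so that is the treewidth.

2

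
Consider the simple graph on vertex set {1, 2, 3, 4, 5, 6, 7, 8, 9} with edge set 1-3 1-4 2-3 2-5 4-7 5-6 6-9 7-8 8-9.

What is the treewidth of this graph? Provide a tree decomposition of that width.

Every bag has size at most 3, so the width is 3 − 1 = 2 and tw(G) ≤ 2. The edges 2–5–6–9–8–7–4–1–3–2 form a cycle, so G is not a tree and its treewidth is at least 2. Hence tw(G) = 2 exactly.

Treewidth 2.
Bags: B1 = {2, 5, 6}  B2 = {2, 6, 9}  B3 = {2, 8, 9}  B4 = {2, 7, 8}  B5 = {2, 4, 7}  B6 = {1, 2, 4}  B7 = {1, 2, 3}
Tree: B1–B2, B2–B3, B3–B4, B4–B5, B5–B6, B6–B7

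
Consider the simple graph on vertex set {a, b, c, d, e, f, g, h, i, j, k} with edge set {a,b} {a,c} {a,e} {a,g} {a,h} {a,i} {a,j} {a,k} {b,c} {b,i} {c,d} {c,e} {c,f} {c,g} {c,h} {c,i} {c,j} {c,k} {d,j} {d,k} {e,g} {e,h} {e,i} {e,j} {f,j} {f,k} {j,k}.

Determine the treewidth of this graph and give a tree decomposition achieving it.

Every bag has size at most 4, so the width is 4 − 1 = 3 and tw(G) ≤ 3. Conversely, {c, d, j, k} is a clique of size 4, and the vertices of any clique must share a bag in every tree decomposition; so some bag has ≥ 4 vertices and tw(G) ≥ 3. Combining the bounds, tw(G) = 3.

Treewidth 3.
One optimal decomposition is:
Bags: B1 = {a, c, e, j}  B2 = {a, c, j, k}  B3 = {a, c, e, g}  B4 = {a, c, e, i}  B5 = {a, b, c, i}  B6 = {a, c, e, h}  B7 = {c, f, j, k}  B8 = {c, d, j, k}
Tree: B1–B2, B1–B3, B1–B4, B4–B5, B4–B6, B2–B7, B7–B8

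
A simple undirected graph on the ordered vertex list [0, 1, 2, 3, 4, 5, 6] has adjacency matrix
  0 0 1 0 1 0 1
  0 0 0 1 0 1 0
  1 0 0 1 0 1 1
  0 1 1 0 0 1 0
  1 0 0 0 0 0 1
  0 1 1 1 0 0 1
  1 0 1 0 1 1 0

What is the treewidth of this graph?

A width-2 tree decomposition is:
Bags: B1 = {0, 2, 6}  B2 = {2, 5, 6}  B3 = {2, 3, 5}  B4 = {0, 4, 6}  B5 = {1, 3, 5}
Tree: B1–B2, B2–B3, B1–B4, B3–B5
Each bag holds 3 vertices, so the decomposition has width 2, which upper-bounds the treewidth. On the other hand G contains the 3-clique {1, 3, 5}. A clique must lie in a single bag of any decomposition, so no decomposition can have width below 2. Hence tw(G) = 2 exactly.

2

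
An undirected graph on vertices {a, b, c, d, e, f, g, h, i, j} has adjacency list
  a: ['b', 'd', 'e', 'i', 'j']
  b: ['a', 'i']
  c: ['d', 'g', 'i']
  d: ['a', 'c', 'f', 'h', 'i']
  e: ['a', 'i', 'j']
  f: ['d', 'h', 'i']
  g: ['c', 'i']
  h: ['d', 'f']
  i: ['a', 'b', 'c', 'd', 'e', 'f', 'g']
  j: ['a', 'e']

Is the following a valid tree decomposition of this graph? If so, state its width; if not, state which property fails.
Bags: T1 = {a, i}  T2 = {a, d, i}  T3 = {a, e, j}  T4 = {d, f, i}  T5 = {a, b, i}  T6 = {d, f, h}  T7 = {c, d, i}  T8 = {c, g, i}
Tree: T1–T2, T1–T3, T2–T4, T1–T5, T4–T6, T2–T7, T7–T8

No — edge (e,i) lies in no bag.

A tree decomposition must satisfy three properties: every vertex lies in some bag; for every edge, both endpoints lie together in some bag; and for every vertex, the bags containing it form a connected subtree. Here edge (e,i) lies in no bag, so the decomposition is invalid.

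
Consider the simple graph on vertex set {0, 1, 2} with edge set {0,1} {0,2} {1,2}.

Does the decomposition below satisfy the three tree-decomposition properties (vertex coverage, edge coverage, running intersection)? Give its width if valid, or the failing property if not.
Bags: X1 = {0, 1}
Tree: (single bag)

A tree decomposition must satisfy three properties: every vertex lies in some bag; for every edge, both endpoints lie together in some bag; and for every vertex, the bags containing it form a connected subtree. Here vertex 2 appears in no bag, so the decomposition is invalid.

No — vertex 2 appears in no bag.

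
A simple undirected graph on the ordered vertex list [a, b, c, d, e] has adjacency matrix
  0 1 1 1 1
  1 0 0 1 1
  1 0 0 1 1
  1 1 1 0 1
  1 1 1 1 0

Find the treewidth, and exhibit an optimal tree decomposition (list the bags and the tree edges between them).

Treewidth 3.
Bags: B1 = {a, b, d, e}  B2 = {a, c, d, e}
Tree: B1–B2

Each bag holds 4 vertices, so the decomposition has width 3, which upper-bounds the treewidth. For the lower bound, the 4 vertices {a, c, d, e} are pairwise adjacent, and any tree decomposition puts a clique entirely inside one bag — forcing width ≥ 3. Combining the bounds, tw(G) = 3.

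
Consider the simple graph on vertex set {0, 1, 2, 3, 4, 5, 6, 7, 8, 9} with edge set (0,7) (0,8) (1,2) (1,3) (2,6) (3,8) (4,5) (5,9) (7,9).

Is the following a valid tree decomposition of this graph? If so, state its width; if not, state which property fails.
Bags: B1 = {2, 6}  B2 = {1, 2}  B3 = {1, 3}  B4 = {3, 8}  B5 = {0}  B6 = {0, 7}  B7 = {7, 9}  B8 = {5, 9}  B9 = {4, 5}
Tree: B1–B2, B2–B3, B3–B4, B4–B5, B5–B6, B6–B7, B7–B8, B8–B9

A tree decomposition must satisfy three properties: every vertex lies in some bag; for every edge, both endpoints lie together in some bag; and for every vertex, the bags containing it form a connected subtree. Here edge (8,0) lies in no bag, so the decomposition is invalid.

No — edge (8,0) lies in no bag.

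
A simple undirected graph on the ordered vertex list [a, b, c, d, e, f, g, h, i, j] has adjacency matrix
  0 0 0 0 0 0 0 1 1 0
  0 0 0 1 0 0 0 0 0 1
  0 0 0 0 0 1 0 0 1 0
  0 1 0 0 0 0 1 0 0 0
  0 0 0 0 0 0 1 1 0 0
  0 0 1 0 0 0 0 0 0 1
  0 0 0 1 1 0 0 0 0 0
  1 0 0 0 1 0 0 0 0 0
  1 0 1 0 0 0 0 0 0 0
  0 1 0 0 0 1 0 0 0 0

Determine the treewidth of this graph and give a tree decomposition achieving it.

Treewidth 2.
One optimal decomposition is:
Bags: B1 = {d, e, g}  B2 = {d, e, h}  B3 = {a, d, h}  B4 = {a, d, i}  B5 = {c, d, i}  B6 = {c, d, f}  B7 = {d, f, j}  B8 = {b, d, j}
Tree: B1–B2, B2–B3, B3–B4, B4–B5, B5–B6, B6–B7, B7–B8

Every bag has size at most 3, so the width is 3 − 1 = 2 and tw(G) ≤ 2. For the lower bound, G contains the cycle d–g–e–h–a–i–c–f–j–b–d, so G is not a forest; only forests have treewidth ≤ 1, hence tw(G) ≥ 2. Combining the bounds, tw(G) = 2.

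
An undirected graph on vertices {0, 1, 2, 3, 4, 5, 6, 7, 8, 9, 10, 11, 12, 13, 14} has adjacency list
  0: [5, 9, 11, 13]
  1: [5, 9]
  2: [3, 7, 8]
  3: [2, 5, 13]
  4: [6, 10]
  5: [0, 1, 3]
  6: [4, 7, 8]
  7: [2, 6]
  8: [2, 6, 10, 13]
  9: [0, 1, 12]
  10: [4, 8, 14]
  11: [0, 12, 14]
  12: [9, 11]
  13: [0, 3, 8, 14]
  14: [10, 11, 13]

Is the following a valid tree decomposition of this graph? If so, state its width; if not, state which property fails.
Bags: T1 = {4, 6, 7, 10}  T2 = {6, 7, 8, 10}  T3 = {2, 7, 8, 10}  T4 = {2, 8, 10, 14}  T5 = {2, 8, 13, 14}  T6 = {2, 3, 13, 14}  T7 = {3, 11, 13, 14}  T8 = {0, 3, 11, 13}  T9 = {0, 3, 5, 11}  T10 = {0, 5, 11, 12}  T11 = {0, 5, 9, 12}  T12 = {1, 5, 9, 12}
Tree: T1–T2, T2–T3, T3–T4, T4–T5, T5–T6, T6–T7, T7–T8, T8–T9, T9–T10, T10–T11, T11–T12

Vertex coverage: the bags together contain {0, 1, 2, 3, 4, 5, 6, 7, 8, 9, 10, 11, 12, 13, 14}, the full vertex set. Edge coverage: each edge of G has both endpoints in at least one bag. Running intersection: for every vertex, the bags containing it form a connected subtree. All three properties hold, so this is a valid tree decomposition of width max|bag| − 1 = 3, and hence tw(G) ≤ 3.

Yes; width 3.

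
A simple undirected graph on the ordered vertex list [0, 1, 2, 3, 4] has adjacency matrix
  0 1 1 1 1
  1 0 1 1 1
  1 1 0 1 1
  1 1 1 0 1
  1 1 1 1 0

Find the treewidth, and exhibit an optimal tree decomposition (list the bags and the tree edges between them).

Treewidth 4.
Bags: B1 = {0, 1, 2, 3, 4}
Tree: (single bag)

With just one bag of size 5, the width is 5 − 1 = 4, so tw(G) ≤ 4. Conversely, {0, 1, 2, 3, 4} is a clique of size 5, and the vertices of any clique must share a bag in every tree decomposition; so some bag has ≥ 5 vertices and tw(G) ≥ 4. Therefore the treewidth is 4.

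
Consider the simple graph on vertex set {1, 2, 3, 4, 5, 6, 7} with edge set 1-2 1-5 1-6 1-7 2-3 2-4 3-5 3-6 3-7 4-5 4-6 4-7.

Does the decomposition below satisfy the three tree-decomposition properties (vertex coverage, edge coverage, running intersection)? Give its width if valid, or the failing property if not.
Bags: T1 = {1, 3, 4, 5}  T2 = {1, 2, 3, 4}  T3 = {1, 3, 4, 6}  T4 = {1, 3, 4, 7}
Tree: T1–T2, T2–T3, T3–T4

Vertex coverage: the bags together contain {1, 2, 3, 4, 5, 6, 7}, the full vertex set. Edge coverage: each edge of G has both endpoints in at least one bag. Running intersection: for every vertex, the bags containing it form a connected subtree. All three properties hold, so this is a valid tree decomposition of width max|bag| − 1 = 3, and hence tw(G) ≤ 3.

Yes; width 3.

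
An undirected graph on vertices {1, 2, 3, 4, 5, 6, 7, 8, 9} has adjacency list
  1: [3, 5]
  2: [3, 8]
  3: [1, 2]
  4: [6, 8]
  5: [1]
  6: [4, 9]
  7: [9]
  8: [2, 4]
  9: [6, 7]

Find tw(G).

1

A width-1 tree decomposition is:
Bags: B1 = {1, 5}  B2 = {1, 3}  B3 = {2, 3}  B4 = {2, 8}  B5 = {4, 8}  B6 = {4, 6}  B7 = {6, 9}  B8 = {7, 9}
Tree: B1–B2, B2–B3, B3–B4, B4–B5, B5–B6, B6–B7, B7–B8
Each bag holds 2 vertices, so the decomposition has width 1, which upper-bounds the treewidth. Since G has at least one edge (e.g. 5–1), it is not an edgeless graph, so tw(G) ≥ 1. The upper and lower bounds meet at 1, so that is the treewidth.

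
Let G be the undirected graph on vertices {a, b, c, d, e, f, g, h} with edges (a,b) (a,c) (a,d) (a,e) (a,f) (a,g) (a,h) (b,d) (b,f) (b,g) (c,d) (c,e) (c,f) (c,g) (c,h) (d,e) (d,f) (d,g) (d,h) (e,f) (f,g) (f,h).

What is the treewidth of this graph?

4

A width-4 tree decomposition is:
Bags: B1 = {a, c, d, f, g}  B2 = {a, b, d, f, g}  B3 = {a, c, d, f, h}  B4 = {a, c, d, e, f}
Tree: B1–B2, B1–B3, B1–B4
The largest bag has 5 vertices, giving width 4; this decomposition certifies tw(G) ≤ 4. Conversely, {a, c, d, f, g} is a clique of size 5, and the vertices of any clique must share a bag in every tree decomposition; so some bag has ≥ 5 vertices and tw(G) ≥ 4. Therefore the treewidth is 4.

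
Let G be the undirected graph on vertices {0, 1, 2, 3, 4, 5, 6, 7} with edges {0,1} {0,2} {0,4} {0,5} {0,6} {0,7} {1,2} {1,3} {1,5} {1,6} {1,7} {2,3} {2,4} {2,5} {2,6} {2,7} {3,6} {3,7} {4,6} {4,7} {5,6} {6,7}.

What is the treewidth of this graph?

4

A width-4 tree decomposition is:
Bags: B1 = {1, 2, 3, 6, 7}  B2 = {0, 1, 2, 6, 7}  B3 = {0, 2, 4, 6, 7}  B4 = {0, 1, 2, 5, 6}
Tree: B1–B2, B2–B3, B2–B4
The largest bag has 5 vertices, giving width 4; this decomposition certifies tw(G) ≤ 4. For the lower bound, the 5 vertices {0, 1, 2, 5, 6} are pairwise adjacent, and any tree decomposition puts a clique entirely inside one bag — forcing width ≥ 4. The upper and lower bounds meet at 4, so that is the treewidth.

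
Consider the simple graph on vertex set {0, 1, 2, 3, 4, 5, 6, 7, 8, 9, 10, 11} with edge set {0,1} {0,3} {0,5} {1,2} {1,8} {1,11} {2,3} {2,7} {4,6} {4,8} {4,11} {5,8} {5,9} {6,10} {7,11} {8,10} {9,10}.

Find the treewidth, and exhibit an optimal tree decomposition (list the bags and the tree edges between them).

Treewidth 3.
Bags: B1 = {5, 6, 9, 10}  B2 = {5, 6, 8, 10}  B3 = {4, 5, 6, 8}  B4 = {0, 4, 5, 8}  B5 = {0, 1, 4, 8}  B6 = {0, 1, 4, 11}  B7 = {0, 1, 3, 11}  B8 = {1, 2, 3, 11}  B9 = {2, 3, 7, 11}
Tree: B1–B2, B2–B3, B3–B4, B4–B5, B5–B6, B6–B7, B7–B8, B8–B9

Every bag has size at most 4, so the width is 4 − 1 = 3 and tw(G) ≤ 3. For the lower bound: the 4 vertex sets {6,9,10}, {5}, {8}, {0,1,4,11} are disjoint, each induces a connected subgraph, and every pair is joined by at least one edge of G. Contracting each set to a single vertex therefore yields K_{4} as a minor, and since treewidth is minor-monotone, tw(G) ≥ tw(K_{4}) = 3. Combining the bounds, tw(G) = 3.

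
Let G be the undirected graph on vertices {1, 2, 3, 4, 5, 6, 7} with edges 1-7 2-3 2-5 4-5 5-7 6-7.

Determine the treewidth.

A width-1 tree decomposition is:
Bags: B1 = {4, 5}  B2 = {2, 5}  B3 = {5, 7}  B4 = {1, 7}  B5 = {2, 3}  B6 = {6, 7}
Tree: B1–B2, B1–B3, B3–B4, B2–B5, B4–B6
The largest bag has 2 vertices, giving width 1; this decomposition certifies tw(G) ≤ 1. G has an edge, so its treewidth is at least 1. Therefore the treewidth is 1.

1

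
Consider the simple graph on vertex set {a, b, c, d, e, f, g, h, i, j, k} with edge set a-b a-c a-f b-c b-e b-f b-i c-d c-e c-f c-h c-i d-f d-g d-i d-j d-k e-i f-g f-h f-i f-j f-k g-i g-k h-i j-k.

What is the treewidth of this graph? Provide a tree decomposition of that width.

Treewidth 3.
One optimal decomposition is:
Bags: B1 = {d, f, g, i}  B2 = {d, f, g, k}  B3 = {c, d, f, i}  B4 = {b, c, f, i}  B5 = {b, c, e, i}  B6 = {a, b, c, f}  B7 = {d, f, j, k}  B8 = {c, f, h, i}
Tree: B1–B2, B1–B3, B3–B4, B4–B5, B4–B6, B2–B7, B4–B8

The largest bag has 4 vertices, giving width 3; this decomposition certifies tw(G) ≤ 3. On the other hand G contains the 4-clique {b, c, e, i}. A clique must lie in a single bag of any decomposition, so no decomposition can have width below 3. The upper and lower bounds meet at 3, so that is the treewidth.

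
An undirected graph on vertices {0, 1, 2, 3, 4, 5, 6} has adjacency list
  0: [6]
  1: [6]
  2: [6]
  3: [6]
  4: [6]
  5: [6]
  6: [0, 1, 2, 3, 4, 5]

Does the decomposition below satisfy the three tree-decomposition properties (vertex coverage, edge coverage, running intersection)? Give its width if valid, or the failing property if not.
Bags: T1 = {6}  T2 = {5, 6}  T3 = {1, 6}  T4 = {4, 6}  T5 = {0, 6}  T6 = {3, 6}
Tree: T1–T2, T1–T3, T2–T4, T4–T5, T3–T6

A tree decomposition must satisfy three properties: every vertex lies in some bag; for every edge, both endpoints lie together in some bag; and for every vertex, the bags containing it form a connected subtree. Here vertex 2 appears in no bag, so the decomposition is invalid.

No — vertex 2 appears in no bag.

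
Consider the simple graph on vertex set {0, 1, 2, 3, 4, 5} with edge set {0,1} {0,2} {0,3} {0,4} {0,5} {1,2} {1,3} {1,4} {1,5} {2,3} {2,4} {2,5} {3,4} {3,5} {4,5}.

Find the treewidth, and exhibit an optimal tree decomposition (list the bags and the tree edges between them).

Treewidth 5.
One optimal decomposition is:
Bags: B1 = {0, 1, 2, 3, 4, 5}
Tree: (single bag)

A single bag containing all 6 vertices is trivially a valid decomposition of width 5. On the other hand G contains the 6-clique {0, 1, 2, 3, 4, 5}. A clique must lie in a single bag of any decomposition, so no decomposition can have width below 5. The upper and lower bounds meet at 5, so that is the treewidth.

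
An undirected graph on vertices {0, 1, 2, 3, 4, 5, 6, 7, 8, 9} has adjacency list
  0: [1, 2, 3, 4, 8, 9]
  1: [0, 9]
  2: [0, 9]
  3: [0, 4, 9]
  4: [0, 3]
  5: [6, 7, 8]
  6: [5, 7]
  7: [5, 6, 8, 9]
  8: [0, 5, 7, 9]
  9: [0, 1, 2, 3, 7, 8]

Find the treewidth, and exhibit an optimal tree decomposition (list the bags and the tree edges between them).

Treewidth 2.
One optimal decomposition is:
Bags: B1 = {7, 8, 9}  B2 = {0, 8, 9}  B3 = {0, 3, 9}  B4 = {0, 2, 9}  B5 = {5, 7, 8}  B6 = {5, 6, 7}  B7 = {0, 1, 9}  B8 = {0, 3, 4}
Tree: B1–B2, B2–B3, B3–B4, B1–B5, B5–B6, B4–B7, B3–B8

The largest bag has 3 vertices, giving width 2; this decomposition certifies tw(G) ≤ 2. Conversely, {0, 8, 9} is a clique of size 3, and the vertices of any clique must share a bag in every tree decomposition; so some bag has ≥ 3 vertices and tw(G) ≥ 2. Combining the bounds, tw(G) = 2.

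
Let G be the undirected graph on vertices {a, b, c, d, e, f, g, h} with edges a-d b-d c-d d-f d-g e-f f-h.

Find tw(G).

A width-1 tree decomposition is:
Bags: B1 = {f, h}  B2 = {d, f}  B3 = {c, d}  B4 = {a, d}  B5 = {d, g}  B6 = {b, d}  B7 = {e, f}
Tree: B1–B2, B2–B3, B2–B4, B4–B5, B3–B6, B1–B7
Every bag has size at most 2, so the width is 2 − 1 = 1 and tw(G) ≤ 1. Since G has at least one edge (e.g. h–f), it is not an edgeless graph, so tw(G) ≥ 1. Hence tw(G) = 1 exactly.

1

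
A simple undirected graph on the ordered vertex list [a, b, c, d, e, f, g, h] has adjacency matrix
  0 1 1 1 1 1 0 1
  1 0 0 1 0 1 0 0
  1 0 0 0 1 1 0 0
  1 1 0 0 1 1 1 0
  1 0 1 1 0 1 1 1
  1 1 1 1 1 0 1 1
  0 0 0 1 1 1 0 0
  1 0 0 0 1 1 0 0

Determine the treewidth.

A width-3 tree decomposition is:
Bags: B1 = {a, d, e, f}  B2 = {a, e, f, h}  B3 = {d, e, f, g}  B4 = {a, c, e, f}  B5 = {a, b, d, f}
Tree: B1–B2, B1–B3, B2–B4, B1–B5
The largest bag has 4 vertices, giving width 3; this decomposition certifies tw(G) ≤ 3. Conversely, {d, e, f, g} is a clique of size 4, and the vertices of any clique must share a bag in every tree decomposition; so some bag has ≥ 4 vertices and tw(G) ≥ 3. Combining the bounds, tw(G) = 3.

3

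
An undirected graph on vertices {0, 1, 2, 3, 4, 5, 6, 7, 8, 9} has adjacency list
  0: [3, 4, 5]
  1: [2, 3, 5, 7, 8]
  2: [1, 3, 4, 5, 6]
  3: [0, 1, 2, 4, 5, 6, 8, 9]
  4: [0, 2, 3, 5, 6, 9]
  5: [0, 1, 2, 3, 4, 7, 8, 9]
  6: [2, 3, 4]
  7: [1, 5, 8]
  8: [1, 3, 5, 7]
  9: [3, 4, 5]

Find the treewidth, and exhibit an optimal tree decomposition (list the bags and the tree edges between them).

Each bag holds 4 vertices, so the decomposition has width 3, which upper-bounds the treewidth. On the other hand G contains the 4-clique {1, 3, 5, 8}. A clique must lie in a single bag of any decomposition, so no decomposition can have width below 3. Therefore the treewidth is 3.

Treewidth 3.
One optimal decomposition is:
Bags: B1 = {3, 4, 5, 9}  B2 = {2, 3, 4, 5}  B3 = {1, 2, 3, 5}  B4 = {1, 3, 5, 8}  B5 = {0, 3, 4, 5}  B6 = {1, 5, 7, 8}  B7 = {2, 3, 4, 6}
Tree: B1–B2, B2–B3, B3–B4, B1–B5, B4–B6, B2–B7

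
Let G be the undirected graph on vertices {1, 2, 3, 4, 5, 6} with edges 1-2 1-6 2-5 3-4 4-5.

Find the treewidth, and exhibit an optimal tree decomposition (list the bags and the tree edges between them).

Treewidth 1.
One such decomposition:
Bags: B1 = {3, 4}  B2 = {4, 5}  B3 = {2, 5}  B4 = {1, 2}  B5 = {1, 6}
Tree: B1–B2, B2–B3, B3–B4, B4–B5

Each bag holds 2 vertices, so the decomposition has width 1, which upper-bounds the treewidth. Any graph with an edge has treewidth ≥ 1, and G has the edge 3–4. Therefore the treewidth is 1.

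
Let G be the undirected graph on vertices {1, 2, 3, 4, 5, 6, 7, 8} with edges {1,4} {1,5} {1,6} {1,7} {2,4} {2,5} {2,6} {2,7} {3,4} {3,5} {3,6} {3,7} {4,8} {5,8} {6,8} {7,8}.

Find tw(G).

A width-4 tree decomposition is:
Bags: B1 = {1, 2, 3, 4, 8}  B2 = {1, 2, 3, 6, 8}  B3 = {1, 2, 3, 7, 8}  B4 = {1, 2, 3, 5, 8}
Tree: B1–B2, B2–B3, B3–B4
The largest bag has 5 vertices, giving width 4; this decomposition certifies tw(G) ≤ 4. For the lower bound: the 5 vertex sets {4,8}, {3,6}, {2,7}, {1}, {5} are disjoint, each induces a connected subgraph, and every pair is joined by at least one edge of G. Contracting each set to a single vertex therefore yields K_{5} as a minor, and since treewidth is minor-monotone, tw(G) ≥ tw(K_{5}) = 4. Hence tw(G) = 4 exactly.

4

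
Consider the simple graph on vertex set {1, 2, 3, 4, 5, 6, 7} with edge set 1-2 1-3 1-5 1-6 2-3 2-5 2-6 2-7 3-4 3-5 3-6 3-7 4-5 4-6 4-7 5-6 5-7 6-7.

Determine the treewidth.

4

A width-4 tree decomposition is:
Bags: B1 = {3, 4, 5, 6, 7}  B2 = {2, 3, 5, 6, 7}  B3 = {1, 2, 3, 5, 6}
Tree: B1–B2, B2–B3
Every bag has size at most 5, so the width is 5 − 1 = 4 and tw(G) ≤ 4. For the lower bound, the 5 vertices {1, 2, 3, 5, 6} are pairwise adjacent, and any tree decomposition puts a clique entirely inside one bag — forcing width ≥ 4. The upper and lower bounds meet at 4, so that is the treewidth.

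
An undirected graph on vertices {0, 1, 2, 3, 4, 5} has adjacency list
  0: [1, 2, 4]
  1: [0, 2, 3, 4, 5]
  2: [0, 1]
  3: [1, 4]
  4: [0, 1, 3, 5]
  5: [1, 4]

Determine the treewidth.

A width-2 tree decomposition is:
Bags: B1 = {0, 1, 4}  B2 = {1, 4, 5}  B3 = {0, 1, 2}  B4 = {1, 3, 4}
Tree: B1–B2, B1–B3, B1–B4
Each bag holds 3 vertices, so the decomposition has width 2, which upper-bounds the treewidth. For the lower bound, the 3 vertices {0, 1, 2} are pairwise adjacent, and any tree decomposition puts a clique entirely inside one bag — forcing width ≥ 2. The upper and lower bounds meet at 2, so that is the treewidth.

2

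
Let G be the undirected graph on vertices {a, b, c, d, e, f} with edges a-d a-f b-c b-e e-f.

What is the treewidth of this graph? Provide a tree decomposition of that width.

Treewidth 1.
Bags: B1 = {a, d}  B2 = {a, f}  B3 = {e, f}  B4 = {b, e}  B5 = {b, c}
Tree: B1–B2, B2–B3, B3–B4, B4–B5

Each bag holds 2 vertices, so the decomposition has width 1, which upper-bounds the treewidth. G has an edge, so its treewidth is at least 1. Hence tw(G) = 1 exactly.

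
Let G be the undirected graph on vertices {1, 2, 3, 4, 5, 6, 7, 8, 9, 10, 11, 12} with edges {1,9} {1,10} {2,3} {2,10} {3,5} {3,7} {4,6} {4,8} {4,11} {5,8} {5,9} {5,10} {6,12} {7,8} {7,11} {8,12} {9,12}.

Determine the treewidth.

3

A width-3 tree decomposition is:
Bags: B1 = {4, 6, 11, 12}  B2 = {4, 8, 11, 12}  B3 = {7, 8, 11, 12}  B4 = {7, 8, 9, 12}  B5 = {5, 7, 8, 9}  B6 = {3, 5, 7, 9}  B7 = {1, 3, 5, 9}  B8 = {1, 3, 5, 10}  B9 = {1, 2, 3, 10}
Tree: B1–B2, B2–B3, B3–B4, B4–B5, B5–B6, B6–B7, B7–B8, B8–B9
Each bag holds 4 vertices, so the decomposition has width 3, which upper-bounds the treewidth. For the lower bound: the 4 vertex sets {4,6,11}, {12}, {8}, {3,5,7,9} are disjoint, each induces a connected subgraph, and every pair is joined by at least one edge of G. Contracting each set to a single vertex therefore yields K_{4} as a minor, and since treewidth is minor-monotone, tw(G) ≥ tw(K_{4}) = 3. Therefore the treewidth is 3.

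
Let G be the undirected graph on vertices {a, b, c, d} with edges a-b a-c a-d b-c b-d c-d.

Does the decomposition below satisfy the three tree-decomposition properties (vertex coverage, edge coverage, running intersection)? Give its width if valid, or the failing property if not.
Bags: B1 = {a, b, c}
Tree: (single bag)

No — vertex d appears in no bag.

A tree decomposition must satisfy three properties: every vertex lies in some bag; for every edge, both endpoints lie together in some bag; and for every vertex, the bags containing it form a connected subtree. Here vertex d appears in no bag, so the decomposition is invalid.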